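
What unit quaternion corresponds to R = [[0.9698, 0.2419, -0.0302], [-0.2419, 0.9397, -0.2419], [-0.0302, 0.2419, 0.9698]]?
0.9848 + 0.1228i - 0.1228k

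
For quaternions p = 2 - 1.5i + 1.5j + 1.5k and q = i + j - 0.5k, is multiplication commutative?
No: pq = 0.75 - 0.25i + 2.75j - 4k ≠ 0.75 + 4.25i + 1.25j + 2k = qp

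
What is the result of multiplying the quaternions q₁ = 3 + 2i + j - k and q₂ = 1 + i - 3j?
4 + 2i - 9j - 8k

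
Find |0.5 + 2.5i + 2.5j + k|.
3.708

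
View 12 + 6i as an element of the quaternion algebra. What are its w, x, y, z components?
12 + 6i + 0j + 0k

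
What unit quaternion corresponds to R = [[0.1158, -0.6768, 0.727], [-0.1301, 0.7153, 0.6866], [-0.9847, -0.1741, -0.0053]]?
0.6756 - 0.3185i + 0.6334j + 0.2023k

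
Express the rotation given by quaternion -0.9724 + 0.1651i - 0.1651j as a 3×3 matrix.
[[0.9455, -0.0545, 0.3211], [-0.0545, 0.9455, 0.3211], [-0.3211, -0.3211, 0.891]]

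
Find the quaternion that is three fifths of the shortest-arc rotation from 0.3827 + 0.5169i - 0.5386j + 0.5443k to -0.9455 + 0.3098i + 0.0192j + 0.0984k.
0.9249 + 0.045i - 0.3065j + 0.2203k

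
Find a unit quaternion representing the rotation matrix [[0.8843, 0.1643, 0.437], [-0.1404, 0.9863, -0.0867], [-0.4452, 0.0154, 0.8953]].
0.9703 + 0.0263i + 0.2273j - 0.0785k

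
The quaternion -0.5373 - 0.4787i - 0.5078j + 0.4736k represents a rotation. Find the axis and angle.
axis = (-0.5676, -0.6021, 0.5615), θ = 245°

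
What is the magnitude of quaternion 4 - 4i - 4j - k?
7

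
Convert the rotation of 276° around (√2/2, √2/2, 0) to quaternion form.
-0.7431 + 0.4731i + 0.4731j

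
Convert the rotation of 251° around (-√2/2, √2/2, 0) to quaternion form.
-0.5807 - 0.5757i + 0.5757j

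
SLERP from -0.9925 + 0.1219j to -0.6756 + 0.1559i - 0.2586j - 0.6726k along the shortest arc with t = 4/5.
-0.7925 + 0.1309i - 0.1894j - 0.5647k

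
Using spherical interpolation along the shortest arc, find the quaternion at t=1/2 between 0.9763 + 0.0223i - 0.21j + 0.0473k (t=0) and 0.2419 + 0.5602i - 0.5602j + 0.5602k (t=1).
0.7299 + 0.349i - 0.4615j + 0.364k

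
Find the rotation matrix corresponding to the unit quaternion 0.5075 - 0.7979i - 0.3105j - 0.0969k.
[[0.7884, 0.5938, -0.1605], [0.3971, -0.2921, 0.87], [0.4698, -0.7497, -0.4661]]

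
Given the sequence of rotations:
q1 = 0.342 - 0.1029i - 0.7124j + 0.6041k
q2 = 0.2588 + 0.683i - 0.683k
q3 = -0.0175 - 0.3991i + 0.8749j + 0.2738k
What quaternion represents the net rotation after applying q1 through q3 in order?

q2 · q1 = 0.5714 - 0.2796i - 0.5267j - 0.5638k
q3 · q2 · q1 = 0.4936 - 0.5722i + 0.2076j + 0.6211k
0.4936 - 0.5722i + 0.2076j + 0.6211k


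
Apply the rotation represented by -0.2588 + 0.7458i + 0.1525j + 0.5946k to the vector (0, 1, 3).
(2.959, 0.883, -0.682)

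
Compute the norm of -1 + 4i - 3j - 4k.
√42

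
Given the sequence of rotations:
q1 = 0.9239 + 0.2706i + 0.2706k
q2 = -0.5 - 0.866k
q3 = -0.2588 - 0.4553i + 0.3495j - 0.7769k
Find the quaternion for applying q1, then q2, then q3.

q2 · q1 = -0.2276 - 0.1353i - 0.2343j - 0.9354k
q3 · q2 · q1 = -0.6475 - 0.3703i - 0.3397j + 0.5729k
-0.6475 - 0.3703i - 0.3397j + 0.5729k


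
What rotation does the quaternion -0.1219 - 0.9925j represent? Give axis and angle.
axis = (0, -1, 0), θ = 194°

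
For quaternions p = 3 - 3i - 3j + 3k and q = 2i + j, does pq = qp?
No: pq = 9 + 3i + 9j + 3k ≠ 9 + 9i - 3j - 3k = qp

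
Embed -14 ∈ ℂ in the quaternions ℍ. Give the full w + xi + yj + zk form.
-14 + 0i + 0j + 0k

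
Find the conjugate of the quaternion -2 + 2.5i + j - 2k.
-2 - 2.5i - j + 2k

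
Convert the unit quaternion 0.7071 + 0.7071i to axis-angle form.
axis = (1, 0, 0), θ = π/2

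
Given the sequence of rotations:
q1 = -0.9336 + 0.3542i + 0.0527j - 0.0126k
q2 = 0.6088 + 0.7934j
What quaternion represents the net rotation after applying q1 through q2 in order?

q2 · q1 = -0.6102 + 0.2056i - 0.7086j - 0.2887k
-0.6102 + 0.2056i - 0.7086j - 0.2887k


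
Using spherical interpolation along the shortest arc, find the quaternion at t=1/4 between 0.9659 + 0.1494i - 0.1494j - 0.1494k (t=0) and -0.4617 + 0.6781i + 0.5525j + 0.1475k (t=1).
0.9378 - 0.0837i - 0.2919j - 0.1683k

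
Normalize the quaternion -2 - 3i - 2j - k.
-0.4714 - 0.7071i - 0.4714j - 0.2357k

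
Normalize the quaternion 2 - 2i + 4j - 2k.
0.378 - 0.378i + 0.7559j - 0.378k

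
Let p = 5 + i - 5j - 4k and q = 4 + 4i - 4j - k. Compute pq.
-8 + 13i - 55j - 5k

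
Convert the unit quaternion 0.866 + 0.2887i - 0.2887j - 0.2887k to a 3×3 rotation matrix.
[[0.6666, 0.3333, -0.6667], [-0.6667, 0.6666, -0.3333], [0.3333, 0.6667, 0.6666]]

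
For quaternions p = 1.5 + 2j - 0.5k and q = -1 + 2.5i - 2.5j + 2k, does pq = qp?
No: pq = 4.5 + 6.5i - 7j - 1.5k ≠ 4.5 + i - 4.5j + 8.5k = qp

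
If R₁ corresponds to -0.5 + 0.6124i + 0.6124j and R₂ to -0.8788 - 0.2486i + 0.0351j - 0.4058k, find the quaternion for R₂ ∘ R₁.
0.5701 - 0.1654i - 0.8042j + 0.0292k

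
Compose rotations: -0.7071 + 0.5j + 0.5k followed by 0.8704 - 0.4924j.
-0.3693 - 0.2462i + 0.7834j + 0.4352k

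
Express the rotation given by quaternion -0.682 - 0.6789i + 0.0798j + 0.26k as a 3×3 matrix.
[[0.8521, 0.2463, -0.4619], [-0.463, -0.057, -0.8845], [-0.2442, 0.9675, 0.0655]]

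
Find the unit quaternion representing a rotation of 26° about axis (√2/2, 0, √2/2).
0.9744 + 0.1591i + 0.1591k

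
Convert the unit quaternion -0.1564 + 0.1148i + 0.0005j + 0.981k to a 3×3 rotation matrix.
[[-0.9247, 0.307, 0.2251], [-0.3067, -0.9511, 0.0369], [0.2254, -0.0349, 0.9736]]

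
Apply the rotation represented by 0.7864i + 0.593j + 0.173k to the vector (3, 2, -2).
(2.032, 1.794, 3.107)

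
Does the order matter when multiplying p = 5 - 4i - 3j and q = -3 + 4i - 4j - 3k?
Yes: pq = -11 + 41i - 23j + 13k ≠ -11 + 23i + j - 43k = qp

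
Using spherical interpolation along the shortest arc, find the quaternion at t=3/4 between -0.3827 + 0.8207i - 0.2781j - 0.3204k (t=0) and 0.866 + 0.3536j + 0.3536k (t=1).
-0.8135 + 0.241i - 0.368j - 0.3804k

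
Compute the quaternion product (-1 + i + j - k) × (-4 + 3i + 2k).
3 - 5i - 9j - k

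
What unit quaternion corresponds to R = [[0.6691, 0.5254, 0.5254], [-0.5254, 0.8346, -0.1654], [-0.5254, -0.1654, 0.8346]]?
0.9136 + 0.2876j - 0.2876k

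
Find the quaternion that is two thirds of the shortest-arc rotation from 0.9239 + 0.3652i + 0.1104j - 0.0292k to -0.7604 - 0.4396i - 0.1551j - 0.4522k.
0.8408 + 0.4274i + 0.1444j + 0.2991k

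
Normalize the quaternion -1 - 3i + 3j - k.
-0.2236 - 0.6708i + 0.6708j - 0.2236k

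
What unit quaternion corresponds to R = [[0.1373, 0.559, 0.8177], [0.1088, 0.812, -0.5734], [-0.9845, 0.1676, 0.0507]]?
0.7071 + 0.262i + 0.6372j - 0.1592k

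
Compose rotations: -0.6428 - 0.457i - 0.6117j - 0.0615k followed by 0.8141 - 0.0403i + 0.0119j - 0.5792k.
-0.5701 - 0.7012i - 0.2434j + 0.3523k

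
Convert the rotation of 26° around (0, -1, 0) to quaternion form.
0.9744 - 0.225j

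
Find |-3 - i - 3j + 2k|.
√23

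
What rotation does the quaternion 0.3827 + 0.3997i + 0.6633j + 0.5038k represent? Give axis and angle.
axis = (0.4326, 0.718, 0.5453), θ = 3π/4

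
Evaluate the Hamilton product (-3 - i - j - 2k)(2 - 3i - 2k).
-13 + 9i + 2j - k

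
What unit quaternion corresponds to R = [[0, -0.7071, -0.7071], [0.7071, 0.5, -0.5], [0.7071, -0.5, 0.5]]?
0.7071 - 0.5j + 0.5k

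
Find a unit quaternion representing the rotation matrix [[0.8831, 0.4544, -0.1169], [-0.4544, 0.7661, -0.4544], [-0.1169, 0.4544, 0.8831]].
0.9397 + 0.2418i - 0.2418k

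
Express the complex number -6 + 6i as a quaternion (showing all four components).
-6 + 6i + 0j + 0k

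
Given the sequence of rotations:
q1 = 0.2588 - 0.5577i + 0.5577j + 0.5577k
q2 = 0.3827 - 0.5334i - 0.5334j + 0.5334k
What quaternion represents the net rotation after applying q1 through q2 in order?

q2 · q1 = -0.1984 - 0.9464i + 0.0754j - 0.2435k
-0.1984 - 0.9464i + 0.0754j - 0.2435k


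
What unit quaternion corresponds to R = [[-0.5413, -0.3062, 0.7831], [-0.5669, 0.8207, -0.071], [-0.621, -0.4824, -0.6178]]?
0.4067 - 0.2529i + 0.8631j - 0.1603k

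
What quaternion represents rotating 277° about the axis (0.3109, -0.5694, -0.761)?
-0.749 + 0.206i - 0.3773j - 0.5043k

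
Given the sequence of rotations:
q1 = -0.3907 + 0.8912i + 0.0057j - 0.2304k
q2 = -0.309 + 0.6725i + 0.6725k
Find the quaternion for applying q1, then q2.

q2 · q1 = -0.3237 - 0.542i + 0.7525j - 0.1877k
-0.3237 - 0.542i + 0.7525j - 0.1877k


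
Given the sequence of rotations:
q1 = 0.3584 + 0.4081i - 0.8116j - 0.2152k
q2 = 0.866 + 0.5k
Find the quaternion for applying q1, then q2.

q2 · q1 = 0.418 + 0.7592i - 0.4988j - 0.0072k
0.418 + 0.7592i - 0.4988j - 0.0072k


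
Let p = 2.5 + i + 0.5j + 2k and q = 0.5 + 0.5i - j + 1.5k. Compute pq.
-1.75 + 4.5i - 2.75j + 3.5k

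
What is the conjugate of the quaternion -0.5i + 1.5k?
0.5i - 1.5k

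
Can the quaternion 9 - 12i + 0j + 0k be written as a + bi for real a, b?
Yes. The quaternion 9 - 12i has j- and k-coefficients y = z = 0, so it lies in the complex subalgebra spanned by 1 and i.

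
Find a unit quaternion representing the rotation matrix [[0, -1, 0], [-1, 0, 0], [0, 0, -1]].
-0.7071i + 0.7071j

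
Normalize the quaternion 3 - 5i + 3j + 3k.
0.416 - 0.6934i + 0.416j + 0.416k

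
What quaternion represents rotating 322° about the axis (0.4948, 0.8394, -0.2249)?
-0.9455 + 0.1611i + 0.2733j - 0.0732k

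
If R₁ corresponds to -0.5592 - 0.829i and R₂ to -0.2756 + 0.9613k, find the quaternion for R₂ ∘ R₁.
0.1541 + 0.2285i - 0.7969j - 0.5376k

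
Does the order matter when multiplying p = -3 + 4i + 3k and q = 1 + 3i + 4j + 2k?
Yes: pq = -21 - 17i - 11j + 13k ≠ -21 + 7i - 13j - 19k = qp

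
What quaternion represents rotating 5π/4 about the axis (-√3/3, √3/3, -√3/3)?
-0.3827 - 0.5334i + 0.5334j - 0.5334k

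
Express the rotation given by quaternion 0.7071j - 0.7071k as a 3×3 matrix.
[[-1, 0, 0], [0, 0, -1], [0, -1, 0]]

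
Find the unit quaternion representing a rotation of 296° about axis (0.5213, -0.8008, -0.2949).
-0.848 + 0.2762i - 0.4244j - 0.1563k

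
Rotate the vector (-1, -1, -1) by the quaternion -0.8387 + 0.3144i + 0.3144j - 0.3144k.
(0.45, -1.659, -0.209)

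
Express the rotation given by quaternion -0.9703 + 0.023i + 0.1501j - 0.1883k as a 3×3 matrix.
[[0.884, -0.3585, -0.2999], [0.3723, 0.928, -0.0119], [0.2826, -0.1012, 0.9539]]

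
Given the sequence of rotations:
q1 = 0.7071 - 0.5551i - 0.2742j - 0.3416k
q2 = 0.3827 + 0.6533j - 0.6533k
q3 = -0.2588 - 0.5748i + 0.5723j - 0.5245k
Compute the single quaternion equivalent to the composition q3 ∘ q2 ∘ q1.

q2 · q1 = 0.2266 - 0.6147i + 0.7197j - 0.23k
q3 · q2 · q1 = -0.9445 + 0.2747i + 0.1336j - 0.1212k
-0.9445 + 0.2747i + 0.1336j - 0.1212k


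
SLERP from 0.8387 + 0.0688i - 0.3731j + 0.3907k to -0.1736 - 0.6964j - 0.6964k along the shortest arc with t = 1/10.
0.8362 + 0.0666i - 0.2617j + 0.4773k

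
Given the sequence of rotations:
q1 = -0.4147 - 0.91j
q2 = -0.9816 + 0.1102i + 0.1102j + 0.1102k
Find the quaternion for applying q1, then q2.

q2 · q1 = 0.5074 + 0.0546i + 0.8476j - 0.146k
0.5074 + 0.0546i + 0.8476j - 0.146k


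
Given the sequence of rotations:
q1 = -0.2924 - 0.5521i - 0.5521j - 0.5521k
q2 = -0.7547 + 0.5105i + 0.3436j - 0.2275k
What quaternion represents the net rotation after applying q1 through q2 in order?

q2 · q1 = 0.5666 - 0.0479i + 0.7237j + 0.391k
0.5666 - 0.0479i + 0.7237j + 0.391k


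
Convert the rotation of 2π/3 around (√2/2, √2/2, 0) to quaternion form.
0.5 + 0.6124i + 0.6124j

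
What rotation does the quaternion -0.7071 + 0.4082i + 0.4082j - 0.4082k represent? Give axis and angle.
axis = (√3/3, √3/3, -√3/3), θ = 3π/2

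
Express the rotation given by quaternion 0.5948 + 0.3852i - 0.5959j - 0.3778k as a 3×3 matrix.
[[0.0043, -0.0097, -0.9999], [-0.9085, 0.4178, -0.008], [0.4178, 0.9085, -0.007]]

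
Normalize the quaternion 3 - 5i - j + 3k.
0.4523 - 0.7538i - 0.1508j + 0.4523k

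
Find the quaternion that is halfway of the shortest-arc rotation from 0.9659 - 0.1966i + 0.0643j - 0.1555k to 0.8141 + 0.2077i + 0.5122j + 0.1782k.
0.9513 + 0.0059i + 0.3081j + 0.0121k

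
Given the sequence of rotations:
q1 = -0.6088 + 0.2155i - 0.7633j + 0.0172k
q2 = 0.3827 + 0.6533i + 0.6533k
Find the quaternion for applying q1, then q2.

q2 · q1 = -0.385 + 0.1834i - 0.1626j - 0.8898k
-0.385 + 0.1834i - 0.1626j - 0.8898k


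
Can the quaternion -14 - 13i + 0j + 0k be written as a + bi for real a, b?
Yes. The quaternion -14 - 13i has j- and k-coefficients y = z = 0, so it lies in the complex subalgebra spanned by 1 and i.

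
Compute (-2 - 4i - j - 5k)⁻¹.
-0.0435 + 0.087i + 0.0217j + 0.1087k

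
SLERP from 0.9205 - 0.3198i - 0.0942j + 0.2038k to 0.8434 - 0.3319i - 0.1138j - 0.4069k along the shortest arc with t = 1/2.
0.927 - 0.3425i - 0.1093j - 0.1067k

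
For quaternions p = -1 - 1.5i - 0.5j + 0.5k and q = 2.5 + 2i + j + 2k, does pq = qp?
No: pq = -7.25i + 1.75j - 1.25k ≠ -4.25i - 6.25j - 0.25k = qp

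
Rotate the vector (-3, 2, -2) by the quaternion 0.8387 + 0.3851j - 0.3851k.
(-1.22, 3.938, -0.062)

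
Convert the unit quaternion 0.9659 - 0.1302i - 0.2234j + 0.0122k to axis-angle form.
axis = (-0.503, -0.863, 0.0471), θ = π/6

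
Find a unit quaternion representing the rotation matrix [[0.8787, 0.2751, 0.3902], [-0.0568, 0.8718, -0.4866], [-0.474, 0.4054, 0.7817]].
0.9397 + 0.2373i + 0.2299j - 0.0883k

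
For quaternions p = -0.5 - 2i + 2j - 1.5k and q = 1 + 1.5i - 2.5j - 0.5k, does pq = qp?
No: pq = 6.75 - 7.5i + 0.75k ≠ 6.75 + 2i + 6.5j - 3.25k = qp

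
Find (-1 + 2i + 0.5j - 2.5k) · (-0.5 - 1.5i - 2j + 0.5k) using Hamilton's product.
5.75 - 4.25i + 4.5j - 2.5k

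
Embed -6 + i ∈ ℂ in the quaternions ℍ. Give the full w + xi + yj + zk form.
-6 + i + 0j + 0k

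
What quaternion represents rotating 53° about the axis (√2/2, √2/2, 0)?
0.8949 + 0.3155i + 0.3155j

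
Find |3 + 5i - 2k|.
√38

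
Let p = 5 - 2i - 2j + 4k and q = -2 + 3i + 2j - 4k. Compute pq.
16 + 19i + 18j - 26k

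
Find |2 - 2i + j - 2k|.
√13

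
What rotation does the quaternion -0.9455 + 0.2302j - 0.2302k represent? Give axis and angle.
axis = (0, √2/2, -√2/2), θ = 322°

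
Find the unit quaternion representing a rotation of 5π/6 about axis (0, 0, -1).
0.2588 - 0.9659k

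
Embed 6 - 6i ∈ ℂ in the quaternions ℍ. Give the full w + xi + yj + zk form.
6 - 6i + 0j + 0k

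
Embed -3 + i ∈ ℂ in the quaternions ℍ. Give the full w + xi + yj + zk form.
-3 + i + 0j + 0k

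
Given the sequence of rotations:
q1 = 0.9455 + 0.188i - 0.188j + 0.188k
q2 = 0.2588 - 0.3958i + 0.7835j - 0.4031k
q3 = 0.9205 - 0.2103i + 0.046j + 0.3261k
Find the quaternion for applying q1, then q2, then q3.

q2 · q1 = 0.5422 - 0.2541i + 0.6908j - 0.4054k
q3 · q2 · q1 = 0.5461 - 0.5918i + 0.4927j - 0.3299k
0.5461 - 0.5918i + 0.4927j - 0.3299k


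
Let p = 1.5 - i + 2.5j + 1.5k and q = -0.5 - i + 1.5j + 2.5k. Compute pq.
-9.25 + 3i + 2j + 4k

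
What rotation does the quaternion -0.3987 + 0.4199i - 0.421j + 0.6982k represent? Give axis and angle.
axis = (0.4579, -0.4591, 0.7613), θ = 227°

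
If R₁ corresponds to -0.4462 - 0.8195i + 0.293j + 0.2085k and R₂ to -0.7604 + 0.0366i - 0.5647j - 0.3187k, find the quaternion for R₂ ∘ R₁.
0.6012 + 0.5825i + 0.2827j - 0.4684k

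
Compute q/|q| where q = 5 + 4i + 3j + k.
0.7001 + 0.5601i + 0.4201j + 0.14k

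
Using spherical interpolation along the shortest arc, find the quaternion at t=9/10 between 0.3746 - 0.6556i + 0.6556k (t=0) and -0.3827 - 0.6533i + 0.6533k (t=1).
-0.3099 - 0.6723i + 0.6723k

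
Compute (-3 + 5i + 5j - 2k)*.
-3 - 5i - 5j + 2k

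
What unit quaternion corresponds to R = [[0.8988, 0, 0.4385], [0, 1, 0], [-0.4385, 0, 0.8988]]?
0.9744 + 0.225j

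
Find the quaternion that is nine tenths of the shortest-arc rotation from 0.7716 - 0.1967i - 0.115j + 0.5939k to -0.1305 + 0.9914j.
0.2321 - 0.0272i - 0.9688j + 0.0821k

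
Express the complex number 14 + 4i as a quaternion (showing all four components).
14 + 4i + 0j + 0k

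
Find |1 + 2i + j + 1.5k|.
2.872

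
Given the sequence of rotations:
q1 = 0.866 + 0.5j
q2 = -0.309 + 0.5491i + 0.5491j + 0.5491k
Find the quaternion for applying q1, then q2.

q2 · q1 = -0.5421 + 0.201i + 0.321j + 0.7501k
-0.5421 + 0.201i + 0.321j + 0.7501k


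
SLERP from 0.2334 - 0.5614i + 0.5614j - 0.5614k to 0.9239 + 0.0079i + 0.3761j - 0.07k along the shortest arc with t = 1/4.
0.4726 - 0.4596i + 0.5762j - 0.4832k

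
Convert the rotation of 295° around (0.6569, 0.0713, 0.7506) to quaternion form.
-0.8434 + 0.353i + 0.0383j + 0.4033k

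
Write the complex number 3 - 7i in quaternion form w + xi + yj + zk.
3 - 7i + 0j + 0k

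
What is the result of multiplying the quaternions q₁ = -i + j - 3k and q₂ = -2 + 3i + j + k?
5 + 6i - 10j + 2k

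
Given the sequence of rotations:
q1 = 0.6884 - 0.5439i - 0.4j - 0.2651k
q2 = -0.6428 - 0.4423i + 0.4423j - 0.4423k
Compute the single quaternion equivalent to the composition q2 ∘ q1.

q2 · q1 = -0.6234 - 0.249i + 0.6849j + 0.2834k
-0.6234 - 0.249i + 0.6849j + 0.2834k


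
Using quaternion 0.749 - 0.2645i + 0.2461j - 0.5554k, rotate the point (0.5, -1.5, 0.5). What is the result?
(-0.591, -0.784, 1.336)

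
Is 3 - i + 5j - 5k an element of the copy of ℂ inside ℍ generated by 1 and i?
No. The quaternion 3 - i + 5j - 5k has j-coefficient y = 5 and k-coefficient z = -5, not both zero, so it does not lie in the complex subalgebra spanned by 1 and i.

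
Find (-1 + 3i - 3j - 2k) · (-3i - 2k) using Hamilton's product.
5 + 9i + 12j - 7k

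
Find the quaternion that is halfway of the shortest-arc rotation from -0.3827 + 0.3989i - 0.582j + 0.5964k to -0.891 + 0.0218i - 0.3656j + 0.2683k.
-0.6862 + 0.2267i - 0.5105j + 0.4659k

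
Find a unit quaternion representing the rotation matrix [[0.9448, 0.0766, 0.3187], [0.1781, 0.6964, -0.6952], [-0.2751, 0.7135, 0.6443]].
0.9063 + 0.3886i + 0.1638j + 0.028k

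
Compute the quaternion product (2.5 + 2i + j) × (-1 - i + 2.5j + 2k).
-3 - 2.5i + 1.25j + 11k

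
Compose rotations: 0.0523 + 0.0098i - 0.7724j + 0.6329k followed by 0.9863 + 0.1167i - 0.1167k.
0.1243 - 0.0744i - 0.8368j + 0.528k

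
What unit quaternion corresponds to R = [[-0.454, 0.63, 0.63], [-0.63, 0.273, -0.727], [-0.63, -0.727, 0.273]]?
0.5225 + 0.6029j - 0.6029k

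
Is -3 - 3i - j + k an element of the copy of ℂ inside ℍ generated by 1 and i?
No. The quaternion -3 - 3i - j + k has j-coefficient y = -1 and k-coefficient z = 1, not both zero, so it does not lie in the complex subalgebra spanned by 1 and i.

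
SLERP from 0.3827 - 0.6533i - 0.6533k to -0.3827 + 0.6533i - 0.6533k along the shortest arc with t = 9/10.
0.4257 - 0.7267i + 0.5392k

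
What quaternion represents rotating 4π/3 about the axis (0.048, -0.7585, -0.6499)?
-0.5 + 0.0416i - 0.6569j - 0.5628k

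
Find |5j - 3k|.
√34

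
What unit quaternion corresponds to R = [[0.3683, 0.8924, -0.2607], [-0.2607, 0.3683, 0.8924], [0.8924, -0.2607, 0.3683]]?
0.7254 - 0.3974i - 0.3974j - 0.3974k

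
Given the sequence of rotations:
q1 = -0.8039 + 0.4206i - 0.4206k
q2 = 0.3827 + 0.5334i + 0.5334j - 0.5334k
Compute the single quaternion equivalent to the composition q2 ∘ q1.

q2 · q1 = -0.7563 - 0.4922i - 0.4288j + 0.0435k
-0.7563 - 0.4922i - 0.4288j + 0.0435k


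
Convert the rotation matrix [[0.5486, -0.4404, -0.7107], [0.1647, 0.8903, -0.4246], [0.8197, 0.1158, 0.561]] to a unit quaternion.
0.866 + 0.156i - 0.4418j + 0.1747k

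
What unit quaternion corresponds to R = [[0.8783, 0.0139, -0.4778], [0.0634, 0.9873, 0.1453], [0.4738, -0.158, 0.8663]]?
0.9659 - 0.0785i - 0.2463j + 0.0128k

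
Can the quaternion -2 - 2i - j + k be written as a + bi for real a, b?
No. The quaternion -2 - 2i - j + k has j-coefficient y = -1 and k-coefficient z = 1, not both zero, so it does not lie in the complex subalgebra spanned by 1 and i.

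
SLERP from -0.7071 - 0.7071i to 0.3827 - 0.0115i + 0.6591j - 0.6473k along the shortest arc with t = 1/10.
-0.7277 - 0.6745i - 0.0889j + 0.0873k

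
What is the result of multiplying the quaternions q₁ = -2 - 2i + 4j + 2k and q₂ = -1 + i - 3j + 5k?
6 + 26i + 14j - 10k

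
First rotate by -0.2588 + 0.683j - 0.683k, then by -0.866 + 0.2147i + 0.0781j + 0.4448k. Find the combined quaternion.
0.4746 - 0.4127i - 0.4651j + 0.623k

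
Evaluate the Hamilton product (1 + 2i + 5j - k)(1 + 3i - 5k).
-10 - 20i + 12j - 21k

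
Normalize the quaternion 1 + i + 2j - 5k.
0.1796 + 0.1796i + 0.3592j - 0.898k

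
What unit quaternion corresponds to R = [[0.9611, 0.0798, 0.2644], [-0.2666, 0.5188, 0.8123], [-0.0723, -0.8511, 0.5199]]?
0.866 - 0.4802i + 0.0972j - 0.1k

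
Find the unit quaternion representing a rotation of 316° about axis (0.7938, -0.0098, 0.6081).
-0.9272 + 0.2974i - 0.0037j + 0.2278k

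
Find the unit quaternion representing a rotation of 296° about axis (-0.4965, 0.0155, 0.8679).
-0.848 - 0.2631i + 0.0082j + 0.4599k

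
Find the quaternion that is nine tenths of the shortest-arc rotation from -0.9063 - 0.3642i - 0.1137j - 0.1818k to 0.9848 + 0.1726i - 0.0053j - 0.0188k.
-0.9812 - 0.1928i - 0.0068j - 0.0015k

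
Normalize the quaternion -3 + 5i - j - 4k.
-0.4201 + 0.7001i - 0.14j - 0.5601k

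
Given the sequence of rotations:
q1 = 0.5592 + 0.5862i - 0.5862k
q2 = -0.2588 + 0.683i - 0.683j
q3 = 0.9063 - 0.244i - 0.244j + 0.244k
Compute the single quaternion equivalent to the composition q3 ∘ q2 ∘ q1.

q2 · q1 = -0.5451 + 0.6306i + 0.0184j + 0.5521k
q3 · q2 · q1 = -0.4704 + 0.5653i + 0.4383j + 0.5167k
-0.4704 + 0.5653i + 0.4383j + 0.5167k


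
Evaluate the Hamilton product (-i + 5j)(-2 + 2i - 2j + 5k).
12 + 27i - 5j - 8k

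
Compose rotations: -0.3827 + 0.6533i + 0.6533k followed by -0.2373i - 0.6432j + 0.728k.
-0.3206 - 0.3294i + 0.8768j + 0.1416k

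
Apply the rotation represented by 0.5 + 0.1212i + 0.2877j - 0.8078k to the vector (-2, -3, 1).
(-1.599, 1.893, 2.803)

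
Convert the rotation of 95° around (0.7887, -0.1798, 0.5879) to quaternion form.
0.6756 + 0.5815i - 0.1326j + 0.4334k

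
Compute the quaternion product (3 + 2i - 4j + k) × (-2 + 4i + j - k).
-9 + 11i + 17j + 13k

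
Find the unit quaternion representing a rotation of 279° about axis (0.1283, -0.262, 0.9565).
-0.7604 + 0.0833i - 0.1702j + 0.6212k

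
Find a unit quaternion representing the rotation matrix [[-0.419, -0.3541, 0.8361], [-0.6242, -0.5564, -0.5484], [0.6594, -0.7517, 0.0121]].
-0.0958 + 0.5304i - 0.4611j + 0.7049k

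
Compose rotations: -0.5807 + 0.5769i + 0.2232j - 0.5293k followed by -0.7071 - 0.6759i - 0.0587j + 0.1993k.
0.9191 - 0.0288i - 0.3665j + 0.1415k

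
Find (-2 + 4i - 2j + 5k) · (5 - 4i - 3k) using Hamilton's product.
21 + 34i - 18j + 23k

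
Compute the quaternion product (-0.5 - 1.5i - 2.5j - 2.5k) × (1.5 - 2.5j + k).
-4.5 - 11i - j - 0.5k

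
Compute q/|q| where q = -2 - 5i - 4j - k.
-0.2949 - 0.7372i - 0.5898j - 0.1474k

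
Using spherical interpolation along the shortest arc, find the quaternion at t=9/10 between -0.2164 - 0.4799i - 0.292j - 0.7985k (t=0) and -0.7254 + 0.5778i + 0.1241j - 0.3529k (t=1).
-0.7361 + 0.4916i + 0.0782j - 0.4587k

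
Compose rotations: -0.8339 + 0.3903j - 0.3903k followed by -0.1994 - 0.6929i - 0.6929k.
-0.1042 + 0.8482i - 0.3483j + 0.3852k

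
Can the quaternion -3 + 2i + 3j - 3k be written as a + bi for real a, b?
No. The quaternion -3 + 2i + 3j - 3k has j-coefficient y = 3 and k-coefficient z = -3, not both zero, so it does not lie in the complex subalgebra spanned by 1 and i.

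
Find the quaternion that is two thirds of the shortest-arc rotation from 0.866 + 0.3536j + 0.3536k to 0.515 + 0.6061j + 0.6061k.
0.6516 + 0.5364j + 0.5364k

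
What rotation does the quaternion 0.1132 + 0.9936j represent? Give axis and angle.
axis = (0, 1, 0), θ = 167°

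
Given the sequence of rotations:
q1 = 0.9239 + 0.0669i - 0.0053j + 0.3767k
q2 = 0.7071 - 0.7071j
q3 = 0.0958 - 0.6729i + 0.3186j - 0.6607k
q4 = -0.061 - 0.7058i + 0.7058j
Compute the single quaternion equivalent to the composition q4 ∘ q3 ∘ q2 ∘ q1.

q2 · q1 = 0.6495 - 0.2191i - 0.657j + 0.3137k
q3 · q2 · q1 = 0.3314 - 0.7922i + 0.4998j + 0.1128k
q4 · q3 · q2 · q1 = -0.9321 - 0.106i + 0.283j + 0.1995k
-0.9321 - 0.106i + 0.283j + 0.1995k


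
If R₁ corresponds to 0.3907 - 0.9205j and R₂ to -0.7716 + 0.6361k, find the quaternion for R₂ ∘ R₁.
-0.3015 + 0.5855i + 0.7103j + 0.2485k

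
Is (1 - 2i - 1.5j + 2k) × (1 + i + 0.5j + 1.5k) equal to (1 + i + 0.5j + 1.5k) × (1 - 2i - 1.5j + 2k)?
No: pq = 0.75 - 4.25i + 4j + 4k ≠ 0.75 + 2.25i - 6j + 3k = qp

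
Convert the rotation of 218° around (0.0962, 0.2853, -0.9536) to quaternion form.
-0.3256 + 0.091i + 0.2698j - 0.9016k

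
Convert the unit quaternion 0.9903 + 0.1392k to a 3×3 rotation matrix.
[[0.9612, -0.2757, 0], [0.2757, 0.9612, 0], [0, 0, 1]]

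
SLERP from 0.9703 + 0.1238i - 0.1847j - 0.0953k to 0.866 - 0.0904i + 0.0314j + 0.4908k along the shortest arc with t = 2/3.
0.9502 - 0.0187i - 0.0442j + 0.3079k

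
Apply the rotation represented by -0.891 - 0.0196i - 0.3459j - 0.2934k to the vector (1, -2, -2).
(0.351, -1.454, -2.601)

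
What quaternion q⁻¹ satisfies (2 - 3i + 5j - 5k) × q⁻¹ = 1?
0.0317 + 0.0476i - 0.0794j + 0.0794k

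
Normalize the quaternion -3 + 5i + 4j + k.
-0.4201 + 0.7001i + 0.5601j + 0.14k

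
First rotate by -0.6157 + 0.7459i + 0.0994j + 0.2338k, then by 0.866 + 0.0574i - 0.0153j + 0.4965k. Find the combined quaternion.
-0.6906 + 0.5577i + 0.4524j - 0.0861k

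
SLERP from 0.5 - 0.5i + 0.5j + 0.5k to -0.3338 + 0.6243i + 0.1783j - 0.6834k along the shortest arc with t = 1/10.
0.4951 - 0.527i + 0.4388j + 0.5335k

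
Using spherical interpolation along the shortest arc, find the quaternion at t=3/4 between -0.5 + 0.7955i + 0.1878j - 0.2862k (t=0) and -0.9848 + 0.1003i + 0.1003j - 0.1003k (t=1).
-0.9284 + 0.3068i + 0.1336j - 0.1616k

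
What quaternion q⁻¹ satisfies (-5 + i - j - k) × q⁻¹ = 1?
-0.1786 - 0.0357i + 0.0357j + 0.0357k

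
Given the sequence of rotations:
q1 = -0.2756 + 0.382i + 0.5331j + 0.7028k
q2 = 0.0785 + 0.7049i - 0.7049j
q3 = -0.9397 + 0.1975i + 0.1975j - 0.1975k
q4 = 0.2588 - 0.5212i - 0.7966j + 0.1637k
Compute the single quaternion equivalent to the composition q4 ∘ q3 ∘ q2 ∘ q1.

q2 · q1 = 0.0849 - 0.6597i - 0.2593j + 0.7002k
q3 · q2 · q1 = 0.24 + 0.7238i + 0.2524j - 0.5957k
q4 · q3 · q2 · q1 = 0.7379 + 0.4954i - 0.3179j + 0.3301k
0.7379 + 0.4954i - 0.3179j + 0.3301k


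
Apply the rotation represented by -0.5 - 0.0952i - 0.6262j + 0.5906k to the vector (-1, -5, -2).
(-4.095, 0.72, 3.566)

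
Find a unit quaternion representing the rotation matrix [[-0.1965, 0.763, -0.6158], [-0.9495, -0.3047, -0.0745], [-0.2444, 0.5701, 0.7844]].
0.5664 + 0.2845i - 0.1639j - 0.7559k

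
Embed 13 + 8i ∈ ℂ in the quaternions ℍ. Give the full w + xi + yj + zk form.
13 + 8i + 0j + 0k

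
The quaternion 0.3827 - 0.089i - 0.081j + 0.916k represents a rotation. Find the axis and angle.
axis = (-0.0963, -0.0877, 0.9915), θ = 3π/4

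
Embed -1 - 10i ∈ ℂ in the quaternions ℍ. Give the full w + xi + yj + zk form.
-1 - 10i + 0j + 0k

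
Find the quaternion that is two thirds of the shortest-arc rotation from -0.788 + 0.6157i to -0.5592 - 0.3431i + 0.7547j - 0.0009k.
-0.797 - 0.0014i + 0.6039j - 0.0007k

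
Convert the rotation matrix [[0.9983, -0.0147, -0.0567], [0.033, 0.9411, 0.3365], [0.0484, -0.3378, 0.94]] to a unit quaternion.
0.9848 - 0.1712i - 0.0267j + 0.0121k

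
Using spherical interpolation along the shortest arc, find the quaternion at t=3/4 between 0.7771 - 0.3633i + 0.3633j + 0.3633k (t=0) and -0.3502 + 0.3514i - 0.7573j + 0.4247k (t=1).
0.5151 - 0.3934i + 0.7235j - 0.2377k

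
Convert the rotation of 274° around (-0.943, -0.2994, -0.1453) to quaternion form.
-0.7314 - 0.6431i - 0.2042j - 0.0991k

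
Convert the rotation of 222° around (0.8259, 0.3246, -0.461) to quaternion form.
-0.3584 + 0.771i + 0.303j - 0.4304k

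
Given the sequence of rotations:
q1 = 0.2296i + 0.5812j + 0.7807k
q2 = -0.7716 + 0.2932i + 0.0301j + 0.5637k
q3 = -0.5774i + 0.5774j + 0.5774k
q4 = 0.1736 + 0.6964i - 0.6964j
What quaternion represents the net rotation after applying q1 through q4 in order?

q2 · q1 = -0.5249 - 0.4813i - 0.5479j - 0.4389k
q3 · q2 · q1 = 0.2919 + 0.366i - 0.8344j + 0.2912k
q4 · q3 · q2 · q1 = -0.7853 + 0.064i - 0.5509j - 0.2756k
-0.7853 + 0.064i - 0.5509j - 0.2756k


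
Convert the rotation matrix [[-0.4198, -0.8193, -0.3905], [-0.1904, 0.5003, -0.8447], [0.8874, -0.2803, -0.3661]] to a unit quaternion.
-0.4226 - 0.3339i + 0.756j - 0.372k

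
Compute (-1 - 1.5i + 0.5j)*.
-1 + 1.5i - 0.5j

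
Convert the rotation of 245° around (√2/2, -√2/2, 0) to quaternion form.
-0.5373 + 0.5964i - 0.5964j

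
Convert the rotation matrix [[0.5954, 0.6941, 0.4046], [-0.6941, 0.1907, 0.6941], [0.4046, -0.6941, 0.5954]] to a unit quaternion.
0.7716 - 0.4498i - 0.4498k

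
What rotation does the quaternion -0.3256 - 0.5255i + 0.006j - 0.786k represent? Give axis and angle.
axis = (-0.5558, 0.0063, -0.8313), θ = 218°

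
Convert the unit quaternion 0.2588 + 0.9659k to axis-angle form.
axis = (0, 0, 1), θ = 5π/6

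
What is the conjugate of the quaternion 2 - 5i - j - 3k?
2 + 5i + j + 3k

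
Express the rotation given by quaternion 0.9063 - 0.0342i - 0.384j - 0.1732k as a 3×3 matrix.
[[0.6451, 0.3402, -0.6842], [-0.2877, 0.9377, 0.195], [0.7079, 0.071, 0.7027]]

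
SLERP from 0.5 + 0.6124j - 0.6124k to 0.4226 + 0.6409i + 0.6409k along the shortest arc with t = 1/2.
0.0504 - 0.417i + 0.3984j - 0.8154k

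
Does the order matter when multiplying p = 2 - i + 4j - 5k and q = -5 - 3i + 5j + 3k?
Yes: pq = -18 + 36i + 8j + 38k ≠ -18 - 38i - 28j + 24k = qp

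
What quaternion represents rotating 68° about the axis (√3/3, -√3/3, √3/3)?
0.829 + 0.3229i - 0.3229j + 0.3229k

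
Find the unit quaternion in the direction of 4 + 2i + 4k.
0.6667 + 0.3333i + 0.6667k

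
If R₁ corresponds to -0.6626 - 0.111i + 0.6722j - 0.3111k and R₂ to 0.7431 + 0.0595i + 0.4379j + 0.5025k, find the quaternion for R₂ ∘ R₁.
-0.6238 - 0.5959i + 0.1721j - 0.4755k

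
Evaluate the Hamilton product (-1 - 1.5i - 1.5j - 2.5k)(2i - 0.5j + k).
4.75 - 4.75i - 3j + 2.75k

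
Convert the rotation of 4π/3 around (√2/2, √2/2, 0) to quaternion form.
-0.5 + 0.6124i + 0.6124j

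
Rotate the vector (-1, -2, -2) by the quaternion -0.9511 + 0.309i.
(-1, -2.794, -0.443)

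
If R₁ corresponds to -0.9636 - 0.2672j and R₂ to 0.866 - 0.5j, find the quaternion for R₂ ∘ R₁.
-0.9681 + 0.2504j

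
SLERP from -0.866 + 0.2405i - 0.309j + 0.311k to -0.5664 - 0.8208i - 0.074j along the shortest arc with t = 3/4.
-0.7615 - 0.6192i - 0.1629j + 0.1007k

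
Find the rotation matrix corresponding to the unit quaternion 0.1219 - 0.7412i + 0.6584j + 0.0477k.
[[0.1285, -0.9876, 0.0898], [-0.9644, -0.1033, 0.2435], [-0.2312, -0.1179, -0.9657]]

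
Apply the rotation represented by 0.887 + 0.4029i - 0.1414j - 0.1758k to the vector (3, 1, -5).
(4.855, 2.661, -2.085)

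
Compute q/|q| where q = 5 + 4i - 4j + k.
0.6565 + 0.5252i - 0.5252j + 0.1313k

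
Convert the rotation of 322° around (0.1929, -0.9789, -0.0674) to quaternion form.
-0.9455 + 0.0628i - 0.3187j - 0.0219k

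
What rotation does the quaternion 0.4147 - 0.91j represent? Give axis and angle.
axis = (0, -1, 0), θ = 131°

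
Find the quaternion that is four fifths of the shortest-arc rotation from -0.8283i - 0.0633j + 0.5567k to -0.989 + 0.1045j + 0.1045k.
-0.9284 - 0.2481i + 0.0791j + 0.2649k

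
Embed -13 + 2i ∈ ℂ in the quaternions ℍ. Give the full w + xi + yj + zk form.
-13 + 2i + 0j + 0k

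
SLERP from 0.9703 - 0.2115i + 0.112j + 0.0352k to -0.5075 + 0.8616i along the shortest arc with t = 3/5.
0.7571 - 0.6512i + 0.0495j + 0.0155k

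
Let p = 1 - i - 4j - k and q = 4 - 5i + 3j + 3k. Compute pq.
14 - 18i - 5j - 24k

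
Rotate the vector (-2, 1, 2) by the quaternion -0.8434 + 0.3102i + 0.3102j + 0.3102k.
(-1.176, 2.708, -0.532)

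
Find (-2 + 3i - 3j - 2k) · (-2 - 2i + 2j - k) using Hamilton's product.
14 + 5i + 9j + 6k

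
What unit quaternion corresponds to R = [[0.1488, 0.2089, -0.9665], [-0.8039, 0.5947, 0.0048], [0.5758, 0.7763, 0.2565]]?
0.7071 + 0.2728i - 0.5453j - 0.3581k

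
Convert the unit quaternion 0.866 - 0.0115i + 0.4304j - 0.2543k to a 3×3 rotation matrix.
[[0.5002, 0.4305, 0.7513], [-0.4503, 0.8704, -0.199], [-0.7396, -0.2388, 0.6292]]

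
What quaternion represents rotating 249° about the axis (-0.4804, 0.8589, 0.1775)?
-0.5664 - 0.3959i + 0.7078j + 0.1463k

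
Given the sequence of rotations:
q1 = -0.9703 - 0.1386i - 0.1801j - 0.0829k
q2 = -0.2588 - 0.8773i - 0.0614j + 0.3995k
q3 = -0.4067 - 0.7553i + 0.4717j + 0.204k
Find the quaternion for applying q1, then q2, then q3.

q2 · q1 = 0.1516 + 0.9642i - 0.0219j - 0.2167k
q3 · q2 · q1 = 0.7211 - 0.6044i + 0.1134j - 0.3192k
0.7211 - 0.6044i + 0.1134j - 0.3192k


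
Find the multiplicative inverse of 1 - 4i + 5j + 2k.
0.0217 + 0.087i - 0.1087j - 0.0435k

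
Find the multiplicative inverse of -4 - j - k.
-0.2222 + 0.0556j + 0.0556k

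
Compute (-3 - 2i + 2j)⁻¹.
-0.1765 + 0.1176i - 0.1176j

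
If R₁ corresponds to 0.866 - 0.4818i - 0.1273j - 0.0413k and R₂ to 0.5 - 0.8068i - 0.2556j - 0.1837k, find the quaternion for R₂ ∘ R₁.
0.0042 - 0.9524i - 0.2298j - 0.2002k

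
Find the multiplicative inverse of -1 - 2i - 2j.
-0.1111 + 0.2222i + 0.2222j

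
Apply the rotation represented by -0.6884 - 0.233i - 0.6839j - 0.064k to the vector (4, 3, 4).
(4.803, 3.344, -2.598)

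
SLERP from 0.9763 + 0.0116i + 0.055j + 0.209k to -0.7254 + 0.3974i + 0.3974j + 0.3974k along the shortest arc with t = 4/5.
0.8379 - 0.333i - 0.323j - 0.2875k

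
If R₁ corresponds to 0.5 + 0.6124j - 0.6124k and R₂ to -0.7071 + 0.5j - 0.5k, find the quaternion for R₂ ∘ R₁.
-0.9659 - 0.183j + 0.183k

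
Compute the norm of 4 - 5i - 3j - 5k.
√75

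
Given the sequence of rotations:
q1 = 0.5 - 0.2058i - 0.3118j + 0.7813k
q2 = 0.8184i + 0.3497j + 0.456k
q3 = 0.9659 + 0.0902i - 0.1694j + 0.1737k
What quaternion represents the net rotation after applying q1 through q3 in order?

q2 · q1 = -0.0788 + 0.8246i - 0.5584j + 0.0448k
q3 · q2 · q1 = -0.2529 + 0.8788i - 0.3868j + 0.1189k
-0.2529 + 0.8788i - 0.3868j + 0.1189k


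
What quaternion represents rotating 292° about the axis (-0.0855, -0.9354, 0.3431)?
-0.829 - 0.0478i - 0.5231j + 0.1919k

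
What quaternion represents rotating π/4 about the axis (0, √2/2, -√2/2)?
0.9239 + 0.2706j - 0.2706k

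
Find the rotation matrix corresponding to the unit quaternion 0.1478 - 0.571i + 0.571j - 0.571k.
[[-0.3042, -0.4833, 0.8209], [-0.8209, -0.3042, -0.4833], [0.4833, -0.8209, -0.3042]]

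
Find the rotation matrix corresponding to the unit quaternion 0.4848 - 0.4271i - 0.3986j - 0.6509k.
[[-0.1651, 0.9716, 0.1695], [-0.2906, -0.2122, 0.933], [0.9425, 0.1048, 0.3174]]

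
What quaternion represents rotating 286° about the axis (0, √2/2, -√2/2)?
-0.7986 + 0.4255j - 0.4255k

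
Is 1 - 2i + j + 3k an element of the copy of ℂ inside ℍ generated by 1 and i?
No. The quaternion 1 - 2i + j + 3k has j-coefficient y = 1 and k-coefficient z = 3, not both zero, so it does not lie in the complex subalgebra spanned by 1 and i.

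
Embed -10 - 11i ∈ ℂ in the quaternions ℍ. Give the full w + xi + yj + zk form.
-10 - 11i + 0j + 0k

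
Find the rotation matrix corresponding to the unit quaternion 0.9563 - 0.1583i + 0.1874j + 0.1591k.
[[0.8791, -0.3636, 0.3081], [0.245, 0.8993, 0.3624], [-0.4088, -0.2431, 0.8796]]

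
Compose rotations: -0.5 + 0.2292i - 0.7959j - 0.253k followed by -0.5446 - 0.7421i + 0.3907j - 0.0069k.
0.7516 + 0.1419i + 0.0488j + 0.6423k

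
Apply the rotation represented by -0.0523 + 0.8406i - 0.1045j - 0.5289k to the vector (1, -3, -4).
(4.625, 2.004, 0.772)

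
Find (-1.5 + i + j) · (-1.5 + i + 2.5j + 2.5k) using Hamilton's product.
-1.25 - 0.5i - 7.75j - 2.25k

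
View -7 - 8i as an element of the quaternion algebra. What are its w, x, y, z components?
-7 - 8i + 0j + 0k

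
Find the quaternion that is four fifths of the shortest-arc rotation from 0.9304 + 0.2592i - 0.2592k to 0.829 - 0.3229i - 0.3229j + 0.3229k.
0.9138 - 0.2129i - 0.2725j + 0.2129k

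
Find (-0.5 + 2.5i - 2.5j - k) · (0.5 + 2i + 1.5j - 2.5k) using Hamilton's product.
-4 + 8i + 2.25j + 9.5k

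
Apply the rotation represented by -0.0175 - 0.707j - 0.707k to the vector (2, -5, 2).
(-1.826, 2.047, -5.047)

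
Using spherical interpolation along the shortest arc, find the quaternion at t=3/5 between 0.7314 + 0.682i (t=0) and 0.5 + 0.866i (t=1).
0.599 + 0.8007i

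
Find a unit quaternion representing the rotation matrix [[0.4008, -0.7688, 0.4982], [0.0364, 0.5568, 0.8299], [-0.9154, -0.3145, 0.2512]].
0.7431 - 0.385i + 0.4756j + 0.2709k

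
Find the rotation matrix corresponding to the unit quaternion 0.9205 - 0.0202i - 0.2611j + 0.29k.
[[0.6955, -0.5233, -0.4924], [0.5444, 0.831, -0.1142], [0.469, -0.1886, 0.8628]]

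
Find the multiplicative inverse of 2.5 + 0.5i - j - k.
0.2941 - 0.0588i + 0.1176j + 0.1176k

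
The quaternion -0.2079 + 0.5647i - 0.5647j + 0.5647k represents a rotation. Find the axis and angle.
axis = (√3/3, -√3/3, √3/3), θ = 204°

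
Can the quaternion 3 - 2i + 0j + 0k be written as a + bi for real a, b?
Yes. The quaternion 3 - 2i has j- and k-coefficients y = z = 0, so it lies in the complex subalgebra spanned by 1 and i.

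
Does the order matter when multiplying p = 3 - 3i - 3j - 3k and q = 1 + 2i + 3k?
Yes: pq = 18 - 6i + 12k ≠ 18 + 12i - 6j = qp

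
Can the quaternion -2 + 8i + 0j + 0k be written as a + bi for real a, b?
Yes. The quaternion -2 + 8i has j- and k-coefficients y = z = 0, so it lies in the complex subalgebra spanned by 1 and i.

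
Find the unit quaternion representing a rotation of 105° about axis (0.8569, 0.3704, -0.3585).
0.6088 + 0.6798i + 0.2939j - 0.2844k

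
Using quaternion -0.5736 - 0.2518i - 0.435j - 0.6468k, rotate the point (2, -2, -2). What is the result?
(-1.034, 1.301, -3.039)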